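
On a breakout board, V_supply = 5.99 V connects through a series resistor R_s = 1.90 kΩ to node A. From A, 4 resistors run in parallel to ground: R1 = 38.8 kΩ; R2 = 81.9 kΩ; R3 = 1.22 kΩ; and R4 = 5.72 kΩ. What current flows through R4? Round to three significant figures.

I ≈ 0.354 mA

Equivalent of the parallel group: R_p = 0.9685 kΩ.
Node voltage V_A = V_supply · R_p/(R_s + R_p) = 5.99 × 0.3376 = 2.022 V.
Branch current I = V_A/R4 = 2.022/5.72 = 0.3536 mA.
(Equivalently: I_total = 2.088 mA, then current-divider fraction G_k/ΣG = 0.1693.)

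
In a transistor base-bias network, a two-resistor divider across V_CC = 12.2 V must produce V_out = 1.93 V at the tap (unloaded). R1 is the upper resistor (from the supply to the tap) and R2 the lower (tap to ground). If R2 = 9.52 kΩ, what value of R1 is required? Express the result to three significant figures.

V_out/V_CC = R2/(R1+R2) = 0.1582.
So R1 = R2 · (V_CC/V_out − 1) = 9.52 × (12.2/1.93 − 1) = 9.52 × 5.321 = 50.66 kΩ.

R1 ≈ 50.7 kΩ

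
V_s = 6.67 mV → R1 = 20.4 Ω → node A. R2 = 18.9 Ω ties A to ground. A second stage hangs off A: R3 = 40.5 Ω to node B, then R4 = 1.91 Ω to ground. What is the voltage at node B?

V_B ≈ 0.117 mV

Node A sees R2 in parallel with the series input of stage 2, R3 + R4 = 42.41 Ω.
Effective lower resistance at A: R2 ‖ 42.41 = 13.07 Ω.
V_A = 6.67 × 13.07/(20.4 + 13.07) = 2.605 mV.
Then the unloaded second divider: V_B = V_A × R4/(R3+R4) = 2.605 × 0.04504 = 0.1173 mV.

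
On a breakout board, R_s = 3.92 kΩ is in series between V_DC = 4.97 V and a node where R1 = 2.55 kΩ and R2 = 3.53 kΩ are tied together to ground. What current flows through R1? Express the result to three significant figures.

I ≈ 0.534 mA

Combine the parallel branches: R_p = (1/2.55 + 1/3.53)⁻¹ = 1.481 kΩ.
V_A = 4.97 × 1.481/5.401 = 1.362 V.
I(R1) = V_A / R1 = 1.362/2.55 = 0.5343 mA.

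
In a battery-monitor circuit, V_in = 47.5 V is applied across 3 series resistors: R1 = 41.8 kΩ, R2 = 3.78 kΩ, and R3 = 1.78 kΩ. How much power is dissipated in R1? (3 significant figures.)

P ≈ 42.0 mW

Series current I = V_in/ΣR = 47.5/47.36 = 1.003 mA.
V(R1) = I·R = 41.92 V; P = V·I = 41.92 × 1.003 = 42.05 mW.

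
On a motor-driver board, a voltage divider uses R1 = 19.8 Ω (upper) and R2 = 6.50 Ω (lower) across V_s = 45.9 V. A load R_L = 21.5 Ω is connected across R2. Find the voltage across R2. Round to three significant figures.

V_out ≈ 9.24 V

First combine the lower leg with the load: R2 ‖ R_L = 4.991 Ω.
Voltage divider with the loaded lower leg: V_out = 45.9 × 4.991/(19.8 + 4.991) = 45.9 × 0.2013 = 9.241 V.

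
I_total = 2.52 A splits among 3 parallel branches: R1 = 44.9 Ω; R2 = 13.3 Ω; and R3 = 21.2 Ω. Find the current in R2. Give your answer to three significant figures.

I ≈ 1.31 A

ΣG = 1/44.9 + 1/13.3 + 1/21.2 = 0.1446.
Current divider: I(R2) = I_total · G_k/ΣG = 2.52 × (0.07519/0.1446) = 2.52 × 0.5199 = 1.310 A.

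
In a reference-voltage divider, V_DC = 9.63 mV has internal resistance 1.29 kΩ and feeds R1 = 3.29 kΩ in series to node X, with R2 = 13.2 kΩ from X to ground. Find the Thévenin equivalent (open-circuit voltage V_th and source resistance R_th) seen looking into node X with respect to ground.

V_th ≈ 7.15 mV, R_th ≈ 3.40 kΩ

R1' = 1.29 + 3.29 = 4.580 kΩ (source resistance + R1).
With X open, the divider is unloaded: V_th = 9.63 × 13.2/17.78 = 7.149 mV.
Zeroing V_DC shorts the top of R1' to ground, so R_th = R1' ‖ R2 = 3.400 kΩ.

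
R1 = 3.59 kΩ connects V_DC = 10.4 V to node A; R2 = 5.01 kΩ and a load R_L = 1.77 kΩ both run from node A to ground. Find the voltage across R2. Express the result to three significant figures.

V_out ≈ 2.78 V

First combine the lower leg with the load: R2 ‖ R_L = 1.308 kΩ.
Then V_out = V_DC · R2'/(R1 + R2') = 10.4 × 1.308/4.898 = 2.777 V.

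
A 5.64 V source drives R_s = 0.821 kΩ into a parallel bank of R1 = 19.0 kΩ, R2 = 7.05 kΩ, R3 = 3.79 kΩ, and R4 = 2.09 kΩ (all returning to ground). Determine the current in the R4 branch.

I ≈ 1.53 mA

Equivalent of the parallel group: R_p = 1.067 kΩ.
V_A by voltage divider: V_A = 5.64 × 1.067/(0.821 + 1.067) = 3.188 V.
I(R4) = V_A / R4 = 3.188/2.09 = 1.525 mA.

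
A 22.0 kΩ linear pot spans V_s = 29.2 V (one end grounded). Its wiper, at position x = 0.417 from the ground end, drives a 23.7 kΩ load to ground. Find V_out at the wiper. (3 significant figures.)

V_out ≈ 9.93 V

Split the track: R_lower = x·R_p = 9.174 kΩ, R_upper = (1−x)·R_p = 12.83 kΩ.
(x·R_p) ‖ R_L = 6.614 kΩ.
V_out = 29.2 × 6.614/(12.83 + 6.614) = 9.934 V.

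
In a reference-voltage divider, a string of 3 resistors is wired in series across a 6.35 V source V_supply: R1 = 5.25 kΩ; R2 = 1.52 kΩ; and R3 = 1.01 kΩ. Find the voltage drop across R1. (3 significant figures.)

Total series resistance ΣR = 5.25 + 1.52 + 1.01 = 7.780 kΩ.
V = V_supply · R/ΣR = 6.35 × 0.6748 = 4.285 V.

V ≈ 4.29 V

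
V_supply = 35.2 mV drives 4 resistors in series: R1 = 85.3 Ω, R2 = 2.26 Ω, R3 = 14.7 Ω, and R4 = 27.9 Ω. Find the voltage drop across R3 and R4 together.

V ≈ 11.5 mV

Series total: ΣR = 85.3 + 2.26 + 14.7 + 27.9 = 130.2 Ω.
R_{R3..R4} = 14.7 + 27.9 = 42.60 Ω.
By the voltage-divider rule, V = 35.2 × 42.60/130.2 = 11.52 mV.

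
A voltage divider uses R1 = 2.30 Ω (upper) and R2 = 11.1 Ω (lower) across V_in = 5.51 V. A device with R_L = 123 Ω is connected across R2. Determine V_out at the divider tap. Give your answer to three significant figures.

First combine the lower leg with the load: R2 ‖ R_L = 10.18 Ω.
Voltage divider with the loaded lower leg: V_out = 5.51 × 10.18/(2.30 + 10.18) = 5.51 × 0.8157 = 4.495 V.
(Unloaded it would be 4.56 V; the load pulls it down.)

V_out ≈ 4.49 V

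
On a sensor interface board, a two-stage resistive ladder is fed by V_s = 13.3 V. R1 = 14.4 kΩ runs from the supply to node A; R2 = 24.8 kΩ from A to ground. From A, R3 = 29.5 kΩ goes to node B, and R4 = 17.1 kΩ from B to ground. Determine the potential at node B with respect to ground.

Looking into the second stage from A: R3 + R4 = 46.60 kΩ appears in parallel with R2.
Effective lower resistance at A: R2 ‖ 46.60 = 16.19 kΩ.
V_A = 13.3 × 16.19/(14.4 + 16.19) = 7.038 V.
Then the unloaded second divider: V_B = V_A × R4/(R3+R4) = 7.038 × 0.3670 = 2.583 V.

V_B ≈ 2.58 V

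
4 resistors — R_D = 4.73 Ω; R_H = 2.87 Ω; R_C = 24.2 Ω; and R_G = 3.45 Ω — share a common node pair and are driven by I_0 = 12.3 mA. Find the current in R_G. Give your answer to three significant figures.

I ≈ 4.00 mA

Total conductance ΣG = 1/4.73 + 1/2.87 + 1/24.2 + 1/3.45 = 0.8910 (units of 1/Ω).
By the current-divider rule, I = I_0 · G_k/ΣG = 12.3 × 0.3253 = 4.001 mA.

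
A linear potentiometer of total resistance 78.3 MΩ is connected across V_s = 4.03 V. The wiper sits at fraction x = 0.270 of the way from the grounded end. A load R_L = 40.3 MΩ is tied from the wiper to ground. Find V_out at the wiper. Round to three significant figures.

V_out ≈ 0.787 V

Lower segment x·R_p = 21.14 MΩ; upper segment (1−x)·R_p = 57.16 MΩ.
Lower segment in parallel with the load: 21.14 ‖ 40.3 = 13.87 MΩ.
Then V_out = V_s · 13.87/(57.16 + 13.87) = 0.7868 V.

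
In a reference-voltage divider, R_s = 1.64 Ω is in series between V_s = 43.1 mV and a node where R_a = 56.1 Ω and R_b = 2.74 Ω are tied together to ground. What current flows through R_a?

Combine the parallel branches: R_p = (1/56.1 + 1/2.74)⁻¹ = 2.612 Ω.
V_A = 43.1 × 2.612/4.252 = 26.48 mV.
Branch current I = V_A/R_a = 26.48/56.1 = 0.4720 mA.

I ≈ 0.472 mA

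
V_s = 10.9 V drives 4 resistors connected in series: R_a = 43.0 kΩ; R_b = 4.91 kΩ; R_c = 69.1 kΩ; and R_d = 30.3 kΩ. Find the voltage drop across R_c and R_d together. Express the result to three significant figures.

V ≈ 7.35 V

ΣR = 43.0 + 4.91 + 69.1 + 30.3 = 147.3 kΩ.
R_{R_c..R_d} = 69.1 + 30.3 = 99.40 kΩ.
By the voltage-divider rule, V = 10.9 × 99.40/147.3 = 7.355 V.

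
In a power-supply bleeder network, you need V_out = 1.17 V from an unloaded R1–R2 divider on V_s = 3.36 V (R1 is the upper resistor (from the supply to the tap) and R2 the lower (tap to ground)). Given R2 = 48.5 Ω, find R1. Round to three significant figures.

The divider ratio is R2/(R1+R2) = 1.17/3.36 = 0.3482.
Rearranging, R1 = R2·(1−k)/k = 48.5 × 1.872 = 90.78 Ω.

R1 ≈ 90.8 Ω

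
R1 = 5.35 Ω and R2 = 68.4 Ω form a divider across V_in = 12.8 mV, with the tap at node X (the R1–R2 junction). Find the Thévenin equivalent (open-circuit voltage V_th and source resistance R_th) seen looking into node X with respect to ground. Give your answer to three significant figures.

V_th is the unloaded tap voltage: V_in · R2/(R1+R2) = 12.8 × 0.9275 = 11.87 mV.
Zeroing V_in shorts the top of R1 to ground, so R_th = R1 ‖ R2 = 4.962 Ω.

V_th ≈ 11.9 mV, R_th ≈ 4.96 Ω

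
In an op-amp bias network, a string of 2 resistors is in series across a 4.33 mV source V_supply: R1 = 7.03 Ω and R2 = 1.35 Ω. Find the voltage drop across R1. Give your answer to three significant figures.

V ≈ 3.63 mV

Total series resistance ΣR = 7.03 + 1.35 = 8.380 Ω.
By the voltage-divider rule, V = 4.33 × 7.030/8.380 = 3.632 mV.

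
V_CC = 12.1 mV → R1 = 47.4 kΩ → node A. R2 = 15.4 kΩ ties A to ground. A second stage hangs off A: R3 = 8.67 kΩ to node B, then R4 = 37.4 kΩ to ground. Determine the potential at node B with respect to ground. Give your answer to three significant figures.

V_B ≈ 1.92 mV

Node A sees R2 in parallel with the series input of stage 2, R3 + R4 = 46.07 kΩ.
Effective lower resistance at A: R2 ‖ 46.07 = 11.54 kΩ.
V_A = 12.1 × 11.54/(47.4 + 11.54) = 2.369 mV.
V_B = V_A × 0.8118 = 1.923 mV.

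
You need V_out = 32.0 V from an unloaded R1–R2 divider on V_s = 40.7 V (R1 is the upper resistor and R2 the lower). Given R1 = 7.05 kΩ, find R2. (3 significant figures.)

Required fraction k = V_out/V_s = 0.7862.
Rearranging, R2 = R1·k/(1−k) = 7.05 × 3.678 = 25.93 kΩ.

R2 ≈ 25.9 kΩ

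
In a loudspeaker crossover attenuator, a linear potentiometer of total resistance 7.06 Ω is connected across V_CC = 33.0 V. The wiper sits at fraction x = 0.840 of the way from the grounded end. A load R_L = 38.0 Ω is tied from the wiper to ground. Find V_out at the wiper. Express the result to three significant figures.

V_out ≈ 27.0 V

Lower segment x·R_p = 5.930 Ω; upper segment (1−x)·R_p = 1.130 Ω.
Lower segment in parallel with the load: 5.930 ‖ 38.0 = 5.130 Ω.
V_out = 33.0 × 5.130/(1.130 + 5.130) = 27.04 V.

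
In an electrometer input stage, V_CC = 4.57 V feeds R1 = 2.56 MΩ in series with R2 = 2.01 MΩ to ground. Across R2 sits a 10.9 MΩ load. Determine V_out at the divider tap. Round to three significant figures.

V_out ≈ 1.82 V

First combine the lower leg with the load: R2 ‖ R_L = 1.697 MΩ.
Now apply the divider: V_out = 4.57 × 0.3986 = 1.822 V.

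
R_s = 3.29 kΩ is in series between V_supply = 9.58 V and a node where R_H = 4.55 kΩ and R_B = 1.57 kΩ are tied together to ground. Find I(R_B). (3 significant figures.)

I ≈ 1.60 mA

Combine the parallel branches: R_p = (1/4.55 + 1/1.57)⁻¹ = 1.167 kΩ.
V_A by voltage divider: V_A = 9.58 × 1.167/(3.29 + 1.167) = 2.509 V.
Branch current I = V_A/R_B = 2.509/1.57 = 1.598 mA.
(Equivalently: I_total = 2.149 mA, then current-divider fraction G_k/ΣG = 0.7435.)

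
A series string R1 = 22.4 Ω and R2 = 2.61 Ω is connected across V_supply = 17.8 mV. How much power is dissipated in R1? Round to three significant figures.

The common current is I = 17.8/25.01 = 0.7117 mA.
P = I²R = 0.5065 × 22.4 = 11.35 µW.

P ≈ 11.3 µW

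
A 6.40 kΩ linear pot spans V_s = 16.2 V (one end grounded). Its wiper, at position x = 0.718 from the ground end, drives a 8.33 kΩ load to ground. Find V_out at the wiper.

V_out ≈ 10.1 V

The pot divides into 1.805 kΩ above the wiper and 4.595 kΩ below.
(x·R_p) ‖ R_L = 2.962 kΩ.
Then V_out = V_s · 2.962/(1.805 + 2.962) = 10.07 V.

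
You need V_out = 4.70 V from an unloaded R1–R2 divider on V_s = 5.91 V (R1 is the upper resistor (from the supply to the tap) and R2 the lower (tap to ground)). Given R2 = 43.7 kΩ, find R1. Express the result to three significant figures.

R1 ≈ 11.3 kΩ

V_out/V_s = R2/(R1+R2) = 0.7953.
R1 = R2·(1/k − 1) = 43.7 × 0.2574 = 11.25 kΩ.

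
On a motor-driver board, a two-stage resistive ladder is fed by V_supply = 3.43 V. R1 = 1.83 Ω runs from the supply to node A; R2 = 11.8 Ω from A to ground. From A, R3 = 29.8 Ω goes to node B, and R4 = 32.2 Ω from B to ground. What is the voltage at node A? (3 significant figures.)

The second stage (R3 + R4 = 62.00 Ω) loads node A in parallel with R2.
R2 ‖ (R3+R4) = 9.913 Ω.
V_A = 3.43 × 9.913/(1.83 + 9.913) = 2.895 V.

V_A ≈ 2.90 V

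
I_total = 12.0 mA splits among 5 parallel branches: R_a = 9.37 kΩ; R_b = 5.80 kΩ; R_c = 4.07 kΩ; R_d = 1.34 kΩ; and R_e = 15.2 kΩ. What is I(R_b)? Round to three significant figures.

I ≈ 1.55 mA

ΣG = 1/9.37 + 1/5.80 + 1/4.07 + 1/1.34 + 1/15.2 = 1.337.
By the current-divider rule, I = I_total · G_k/ΣG = 12.0 × 0.1290 = 1.548 mA.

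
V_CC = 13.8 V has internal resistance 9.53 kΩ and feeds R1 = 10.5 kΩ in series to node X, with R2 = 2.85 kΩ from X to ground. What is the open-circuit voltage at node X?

V_th ≈ 1.72 V

R1' = 9.53 + 10.5 = 20.03 kΩ (source resistance + R1).
Open-circuit (no load on X): V_th = V_CC · R2/(R1' + R2) = 13.8 × 2.85/(20.03 + 2.85) = 1.719 V.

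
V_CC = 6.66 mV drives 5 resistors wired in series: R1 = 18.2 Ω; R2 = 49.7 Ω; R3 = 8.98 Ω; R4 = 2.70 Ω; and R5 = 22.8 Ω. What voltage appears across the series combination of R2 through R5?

Series total: ΣR = 18.2 + 49.7 + 8.98 + 2.70 + 22.8 = 102.4 Ω.
R_{R2..R5} = 49.7 + 8.98 + 2.70 + 22.8 = 84.18 Ω.
By the voltage-divider rule, V = 6.66 × 84.18/102.4 = 5.476 mV.

V ≈ 5.48 mV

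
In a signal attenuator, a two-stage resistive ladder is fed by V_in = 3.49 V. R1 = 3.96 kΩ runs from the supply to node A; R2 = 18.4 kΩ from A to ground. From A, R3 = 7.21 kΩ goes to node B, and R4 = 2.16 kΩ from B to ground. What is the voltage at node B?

Node A sees R2 in parallel with the series input of stage 2, R3 + R4 = 9.370 kΩ.
R2 ‖ (R3+R4) = 6.208 kΩ.
First divider: V_A = V_in · 6.208/(3.96 + 6.208) = 2.131 V.
Then the unloaded second divider: V_B = V_A × R4/(R3+R4) = 2.131 × 0.2305 = 0.4912 V.

V_B ≈ 0.491 V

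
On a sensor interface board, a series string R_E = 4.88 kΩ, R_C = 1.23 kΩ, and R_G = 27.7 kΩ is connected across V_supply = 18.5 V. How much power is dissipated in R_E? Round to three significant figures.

P ≈ 1.46 mW

The common current is I = 18.5/33.81 = 0.5472 mA.
P(R_E) = I²·R_E = (0.5472)² × 4.88 = 1.461 mW.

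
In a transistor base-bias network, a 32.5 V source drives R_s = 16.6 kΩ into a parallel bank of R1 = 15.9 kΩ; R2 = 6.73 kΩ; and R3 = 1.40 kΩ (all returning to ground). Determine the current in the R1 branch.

Combine the parallel branches: R_p = (1/15.9 + 1/6.73 + 1/1.40)⁻¹ = 1.080 kΩ.
Node voltage V_A = V_DC · R_p/(R_s + R_p) = 32.5 × 0.06110 = 1.986 V.
Branch current I = V_A/R1 = 1.986/15.9 = 0.1249 mA.

I ≈ 0.125 mA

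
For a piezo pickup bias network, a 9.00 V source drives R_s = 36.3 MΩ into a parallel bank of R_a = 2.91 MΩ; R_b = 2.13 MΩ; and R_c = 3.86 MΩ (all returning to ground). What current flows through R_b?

Combine the parallel branches: R_p = (1/2.91 + 1/2.13 + 1/3.86)⁻¹ = 0.9327 MΩ.
Node voltage V_A = V_supply · R_p/(R_s + R_p) = 9.00 × 0.02505 = 0.2254 V.
Branch current I = V_A/R_b = 0.2254/2.13 = 0.1058 µA.

I ≈ 0.106 µA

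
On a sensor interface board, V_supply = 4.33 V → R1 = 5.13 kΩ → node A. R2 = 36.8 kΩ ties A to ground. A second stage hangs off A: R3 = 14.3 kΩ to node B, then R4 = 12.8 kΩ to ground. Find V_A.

V_A ≈ 3.26 V

Node A sees R2 in parallel with the series input of stage 2, R3 + R4 = 27.10 kΩ.
Effective lower resistance at A: R2 ‖ 27.10 = 15.61 kΩ.
So V_A = 4.33 × 0.7526 = 3.259 V.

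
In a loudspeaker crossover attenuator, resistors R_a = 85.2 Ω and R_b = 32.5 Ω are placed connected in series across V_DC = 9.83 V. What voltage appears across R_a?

V ≈ 7.12 V

Total series resistance ΣR = 85.2 + 32.5 = 117.7 Ω.
By the voltage-divider rule, V = 9.83 × 85.20/117.7 = 7.116 V.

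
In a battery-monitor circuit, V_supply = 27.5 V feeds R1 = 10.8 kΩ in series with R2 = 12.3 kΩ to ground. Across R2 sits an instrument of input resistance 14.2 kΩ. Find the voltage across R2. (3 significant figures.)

V_out ≈ 10.4 V

First combine the lower leg with the load: R2 ‖ R_L = 6.591 kΩ.
Voltage divider with the loaded lower leg: V_out = 27.5 × 6.591/(10.8 + 6.591) = 27.5 × 0.3790 = 10.42 V.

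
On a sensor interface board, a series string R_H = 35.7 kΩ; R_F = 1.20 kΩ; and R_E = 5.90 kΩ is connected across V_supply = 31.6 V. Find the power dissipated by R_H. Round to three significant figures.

ΣR = 42.80 kΩ → I = 31.6/42.80 = 0.7383 mA.
P = I²R = 0.5451 × 35.7 = 19.46 mW.

P ≈ 19.5 mW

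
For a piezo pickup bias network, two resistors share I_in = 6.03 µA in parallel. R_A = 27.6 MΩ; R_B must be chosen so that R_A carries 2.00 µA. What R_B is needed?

R_B ≈ 13.7 MΩ

In a two-way split, I_A/I_in = R_B/(R_A + R_B).
2.00/6.03 = R_B/(R_A + R_B) → R_B = R_A · (0.3317)/(1 − 0.3317) = 27.6 × 0.4963 = 13.70 MΩ.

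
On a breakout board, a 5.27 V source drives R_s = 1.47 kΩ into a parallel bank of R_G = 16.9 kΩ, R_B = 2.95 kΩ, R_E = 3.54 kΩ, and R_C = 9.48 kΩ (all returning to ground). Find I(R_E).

I ≈ 0.691 mA

Equivalent of the parallel group: R_p = 1.272 kΩ.
V_A by voltage divider: V_A = 5.27 × 1.272/(1.47 + 1.272) = 2.445 V.
Branch current I = V_A/R_E = 2.445/3.54 = 0.6906 mA.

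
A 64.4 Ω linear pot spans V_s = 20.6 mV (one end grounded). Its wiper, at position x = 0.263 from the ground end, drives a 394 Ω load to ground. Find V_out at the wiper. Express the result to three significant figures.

V_out ≈ 5.25 mV

Lower segment x·R_p = 16.94 Ω; upper segment (1−x)·R_p = 47.46 Ω.
R_L loads the lower segment: effective lower R = 16.24 Ω.
Then V_out = V_s · 16.24/(47.46 + 16.24) = 5.251 mV.
(Unloaded: V_out = x·V_s = 5.42 mV.)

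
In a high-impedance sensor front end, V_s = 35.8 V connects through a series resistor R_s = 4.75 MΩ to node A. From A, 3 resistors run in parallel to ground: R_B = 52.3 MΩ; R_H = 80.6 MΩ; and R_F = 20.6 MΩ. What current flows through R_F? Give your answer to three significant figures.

I ≈ 1.26 µA

Parallel bank: R_p = 1/(1/52.3 + 1/80.6 + 1/20.6) = 12.49 MΩ.
V_A by voltage divider: V_A = 35.8 × 12.49/(4.75 + 12.49) = 25.94 V.
Branch current I = V_A/R_F = 25.94/20.6 = 1.259 µA.
(Equivalently: I_total = 2.077 µA, then current-divider fraction G_k/ΣG = 0.6063.)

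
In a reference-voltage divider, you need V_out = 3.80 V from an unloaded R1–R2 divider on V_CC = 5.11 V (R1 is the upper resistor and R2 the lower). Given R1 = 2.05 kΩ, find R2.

The divider ratio is R2/(R1+R2) = 3.80/5.11 = 0.7436.
Rearranging, R2 = R1·k/(1−k) = 2.05 × 2.901 = 5.947 kΩ.

R2 ≈ 5.95 kΩ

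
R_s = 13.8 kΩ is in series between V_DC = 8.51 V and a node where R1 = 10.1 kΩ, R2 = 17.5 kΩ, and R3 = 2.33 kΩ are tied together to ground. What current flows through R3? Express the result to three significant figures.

I ≈ 0.402 mA

Combine the parallel branches: R_p = (1/10.1 + 1/17.5 + 1/2.33)⁻¹ = 1.708 kΩ.
V_A by voltage divider: V_A = 8.51 × 1.708/(13.8 + 1.708) = 0.9375 V.
I(R3) = V_A / R3 = 0.9375/2.33 = 0.4023 mA.
(Equivalently: I_total = 0.5487 mA, then current-divider fraction G_k/ΣG = 0.7332.)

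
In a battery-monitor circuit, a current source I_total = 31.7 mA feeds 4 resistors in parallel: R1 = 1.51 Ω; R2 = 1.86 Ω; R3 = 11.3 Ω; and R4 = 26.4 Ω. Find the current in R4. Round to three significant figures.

Conductances: ΣG = 1/1.51 + 1/1.86 + 1/11.3 + 1/26.4 = 1.326 (1/Ω).
R4 takes the fraction G_k/ΣG = 0.03788/1.326 = 0.02856, so I = 31.7 × 0.02856 = 0.9054 mA.

I ≈ 0.905 mA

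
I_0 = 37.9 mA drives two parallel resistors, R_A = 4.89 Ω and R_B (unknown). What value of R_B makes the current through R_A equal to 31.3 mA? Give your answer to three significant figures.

The fraction through R_A equals R_B/(R_A+R_B).
With f = 0.8259, R_B = R_A · f/(1−f) = 4.89 × 4.742 = 23.19 Ω.

R_B ≈ 23.2 Ω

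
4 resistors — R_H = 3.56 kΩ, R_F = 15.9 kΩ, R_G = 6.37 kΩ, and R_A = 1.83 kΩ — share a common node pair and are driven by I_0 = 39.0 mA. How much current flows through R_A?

Total conductance ΣG = 1/3.56 + 1/15.9 + 1/6.37 + 1/1.83 = 1.047 (units of 1/kΩ).
By the current-divider rule, I = I_0 · G_k/ΣG = 39.0 × 0.5218 = 20.35 mA.

I ≈ 20.4 mA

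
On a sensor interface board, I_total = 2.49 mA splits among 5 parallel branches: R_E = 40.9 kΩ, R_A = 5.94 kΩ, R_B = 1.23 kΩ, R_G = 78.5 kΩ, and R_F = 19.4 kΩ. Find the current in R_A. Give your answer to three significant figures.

Conductances: ΣG = 1/40.9 + 1/5.94 + 1/1.23 + 1/78.5 + 1/19.4 = 1.070 (1/kΩ).
Current divider: I(R_A) = I_total · G_k/ΣG = 2.49 × (0.1684/1.070) = 2.49 × 0.1573 = 0.3917 mA.

I ≈ 0.392 mA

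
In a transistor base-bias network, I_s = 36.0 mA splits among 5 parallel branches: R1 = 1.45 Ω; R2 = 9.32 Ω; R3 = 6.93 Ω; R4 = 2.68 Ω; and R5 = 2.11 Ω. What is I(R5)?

ΣG = 1/1.45 + 1/9.32 + 1/6.93 + 1/2.68 + 1/2.11 = 1.788.
R5 takes the fraction G_k/ΣG = 0.4739/1.788 = 0.2650, so I = 36.0 × 0.2650 = 9.541 mA.

I ≈ 9.54 mA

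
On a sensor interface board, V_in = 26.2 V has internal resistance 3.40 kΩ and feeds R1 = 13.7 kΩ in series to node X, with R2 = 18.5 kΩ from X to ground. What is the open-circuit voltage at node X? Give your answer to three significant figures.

V_th ≈ 13.6 V

R1' = 3.40 + 13.7 = 17.10 kΩ (source resistance + R1).
Open-circuit (no load on X): V_th = V_in · R2/(R1' + R2) = 26.2 × 18.5/(17.10 + 18.5) = 13.62 V.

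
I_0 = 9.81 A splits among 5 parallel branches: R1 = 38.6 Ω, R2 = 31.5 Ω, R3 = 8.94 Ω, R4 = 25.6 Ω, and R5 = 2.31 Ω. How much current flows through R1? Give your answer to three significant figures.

ΣG = 1/38.6 + 1/31.5 + 1/8.94 + 1/25.6 + 1/2.31 = 0.6415.
Current divider: I(R1) = I_0 · G_k/ΣG = 9.81 × (0.02591/0.6415) = 9.81 × 0.04039 = 0.3962 A.

I ≈ 0.396 A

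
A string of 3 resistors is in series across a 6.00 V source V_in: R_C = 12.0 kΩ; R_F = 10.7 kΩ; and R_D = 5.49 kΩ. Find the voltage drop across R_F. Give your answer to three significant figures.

V ≈ 2.28 V

Series total: ΣR = 12.0 + 10.7 + 5.49 = 28.19 kΩ.
V = V_in · R/ΣR = 6.00 × 0.3796 = 2.277 V.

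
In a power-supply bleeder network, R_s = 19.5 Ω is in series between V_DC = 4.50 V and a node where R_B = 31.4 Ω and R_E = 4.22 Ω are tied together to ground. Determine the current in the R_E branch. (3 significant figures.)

I ≈ 0.171 A

Combine the parallel branches: R_p = (1/31.4 + 1/4.22)⁻¹ = 3.720 Ω.
V_A by voltage divider: V_A = 4.50 × 3.720/(19.5 + 3.720) = 0.7209 V.
I(R_E) = V_A / R_E = 0.7209/4.22 = 0.1708 A.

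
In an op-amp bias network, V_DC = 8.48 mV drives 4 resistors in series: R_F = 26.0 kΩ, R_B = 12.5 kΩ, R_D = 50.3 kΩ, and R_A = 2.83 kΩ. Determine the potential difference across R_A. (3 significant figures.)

ΣR = 26.0 + 12.5 + 50.3 + 2.83 = 91.63 kΩ.
By the voltage-divider rule, V = 8.48 × 2.830/91.63 = 0.2619 mV.

V ≈ 0.262 mV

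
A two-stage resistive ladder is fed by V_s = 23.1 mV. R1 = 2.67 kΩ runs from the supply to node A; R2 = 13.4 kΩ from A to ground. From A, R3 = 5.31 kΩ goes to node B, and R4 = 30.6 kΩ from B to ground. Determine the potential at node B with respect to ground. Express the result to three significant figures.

V_B ≈ 15.5 mV

Looking into the second stage from A: R3 + R4 = 35.91 kΩ appears in parallel with R2.
R2 ‖ (R3+R4) = 9.759 kΩ.
V_A = 23.1 × 9.759/(2.67 + 9.759) = 18.14 mV.
Stage 2 is unloaded, so V_B = V_A · R4/(R3+R4) = 18.14 × 30.6/35.91 = 15.46 mV.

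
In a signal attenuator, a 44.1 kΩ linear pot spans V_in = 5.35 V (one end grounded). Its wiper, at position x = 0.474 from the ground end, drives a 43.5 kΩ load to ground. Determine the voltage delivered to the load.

V_out ≈ 2.02 V

Split the track: R_lower = x·R_p = 20.90 kΩ, R_upper = (1−x)·R_p = 23.20 kΩ.
R_L loads the lower segment: effective lower R = 14.12 kΩ.
V_out = 5.35 × 14.12/(23.20 + 14.12) = 2.024 V.
(Unloaded: V_out = x·V_in = 2.54 V.)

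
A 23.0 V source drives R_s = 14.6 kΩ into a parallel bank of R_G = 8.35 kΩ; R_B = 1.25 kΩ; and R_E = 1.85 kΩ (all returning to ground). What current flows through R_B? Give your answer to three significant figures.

Parallel bank: R_p = 1/(1/8.35 + 1/1.25 + 1/1.85) = 0.6848 kΩ.
V_A = 23.0 × 0.6848/15.28 = 1.030 V.
I(R_B) = V_A / R_B = 1.030/1.25 = 0.8244 mA.

I ≈ 0.824 mA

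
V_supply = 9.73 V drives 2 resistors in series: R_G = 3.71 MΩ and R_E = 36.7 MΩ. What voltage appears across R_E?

V ≈ 8.84 V

Total series resistance ΣR = 3.71 + 36.7 = 40.41 MΩ.
V = V_supply · R/ΣR = 9.73 × 0.9082 = 8.837 V.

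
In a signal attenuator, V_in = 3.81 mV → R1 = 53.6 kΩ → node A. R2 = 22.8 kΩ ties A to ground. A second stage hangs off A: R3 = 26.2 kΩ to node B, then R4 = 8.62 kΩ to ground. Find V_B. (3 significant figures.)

Node A sees R2 in parallel with the series input of stage 2, R3 + R4 = 34.82 kΩ.
Effective lower resistance at A: R2 ‖ 34.82 = 13.78 kΩ.
So V_A = 3.81 × 0.2045 = 0.7791 mV.
Then the unloaded second divider: V_B = V_A × R4/(R3+R4) = 0.7791 × 0.2476 = 0.1929 mV.

V_B ≈ 0.193 mV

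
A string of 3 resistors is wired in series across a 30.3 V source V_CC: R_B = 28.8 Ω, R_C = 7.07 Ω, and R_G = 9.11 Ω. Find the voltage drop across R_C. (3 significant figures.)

V ≈ 4.76 V

Total series resistance ΣR = 28.8 + 7.07 + 9.11 = 44.98 Ω.
By the voltage-divider rule, V = 30.3 × 7.070/44.98 = 4.763 V.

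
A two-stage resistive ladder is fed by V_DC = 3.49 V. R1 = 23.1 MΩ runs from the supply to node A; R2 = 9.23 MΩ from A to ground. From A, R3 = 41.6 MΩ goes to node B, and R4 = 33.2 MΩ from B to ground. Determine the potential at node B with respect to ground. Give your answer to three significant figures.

V_B ≈ 0.406 V

Looking into the second stage from A: R3 + R4 = 74.80 MΩ appears in parallel with R2.
Effective lower resistance at A: R2 ‖ 74.80 = 8.216 MΩ.
First divider: V_A = V_DC · 8.216/(23.1 + 8.216) = 0.9156 V.
V_B = V_A × 0.4439 = 0.4064 V.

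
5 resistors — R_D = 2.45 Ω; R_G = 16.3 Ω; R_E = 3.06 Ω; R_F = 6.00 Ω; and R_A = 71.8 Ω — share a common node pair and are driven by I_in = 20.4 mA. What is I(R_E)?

ΣG = 1/2.45 + 1/16.3 + 1/3.06 + 1/6.00 + 1/71.8 = 0.9769.
R_E takes the fraction G_k/ΣG = 0.3268/0.9769 = 0.3345, so I = 20.4 × 0.3345 = 6.824 mA.

I ≈ 6.82 mA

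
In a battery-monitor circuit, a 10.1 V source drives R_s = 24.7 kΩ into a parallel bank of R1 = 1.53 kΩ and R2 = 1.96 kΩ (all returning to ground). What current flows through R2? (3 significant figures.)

Parallel bank: R_p = 1/(1/1.53 + 1/1.96) = 0.8593 kΩ.
V_A = 10.1 × 0.8593/25.56 = 0.3395 V.
Branch current I = V_A/R2 = 0.3395/1.96 = 0.1732 mA.

I ≈ 0.173 mA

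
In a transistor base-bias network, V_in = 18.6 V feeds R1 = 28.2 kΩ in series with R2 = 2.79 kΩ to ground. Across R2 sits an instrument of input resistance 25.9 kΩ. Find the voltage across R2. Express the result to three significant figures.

R2 ‖ R_L = (2.79 × 25.9)/(2.79 + 25.9) = 2.519 kΩ.
Now apply the divider: V_out = 18.6 × 0.08199 = 1.525 V.
(Unloaded it would be 1.67 V; the load pulls it down.)

V_out ≈ 1.53 V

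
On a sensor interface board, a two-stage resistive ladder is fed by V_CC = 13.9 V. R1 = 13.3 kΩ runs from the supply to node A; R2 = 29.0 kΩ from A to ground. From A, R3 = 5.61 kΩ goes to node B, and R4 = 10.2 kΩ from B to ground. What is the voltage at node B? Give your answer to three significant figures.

V_B ≈ 3.90 V

Looking into the second stage from A: R3 + R4 = 15.81 kΩ appears in parallel with R2.
R2 ‖ (R3+R4) = 10.23 kΩ.
First divider: V_A = V_CC · 10.23/(13.3 + 10.23) = 6.044 V.
V_B = V_A × 0.6452 = 3.899 V.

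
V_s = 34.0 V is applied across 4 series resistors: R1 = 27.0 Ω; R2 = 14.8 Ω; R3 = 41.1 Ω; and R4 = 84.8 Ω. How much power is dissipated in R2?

The common current is I = 34.0/167.7 = 0.2027 A.
P(R2) = I²·R2 = (0.2027)² × 14.8 = 0.6083 W.

P ≈ 0.608 W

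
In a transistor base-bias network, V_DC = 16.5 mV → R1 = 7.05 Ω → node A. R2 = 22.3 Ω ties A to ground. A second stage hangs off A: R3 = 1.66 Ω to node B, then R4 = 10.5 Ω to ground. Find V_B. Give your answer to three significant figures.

Looking into the second stage from A: R3 + R4 = 12.16 Ω appears in parallel with R2.
R2 ‖ (R3+R4) = 7.869 Ω.
So V_A = 16.5 × 0.5275 = 8.703 mV.
Then the unloaded second divider: V_B = V_A × R4/(R3+R4) = 8.703 × 0.8635 = 7.515 mV.

V_B ≈ 7.51 mV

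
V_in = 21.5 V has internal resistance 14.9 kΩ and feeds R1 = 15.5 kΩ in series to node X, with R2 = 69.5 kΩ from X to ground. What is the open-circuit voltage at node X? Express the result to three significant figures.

R1' = 14.9 + 15.5 = 30.40 kΩ (source resistance + R1).
With X open, the divider is unloaded: V_th = 21.5 × 69.5/99.90 = 14.96 V.

V_th ≈ 15.0 V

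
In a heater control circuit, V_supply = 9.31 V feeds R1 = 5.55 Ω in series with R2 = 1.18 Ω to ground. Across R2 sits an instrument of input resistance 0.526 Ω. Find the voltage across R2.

R2 ‖ R_L = (1.18 × 0.526)/(1.18 + 0.526) = 0.3638 Ω.
Voltage divider with the loaded lower leg: V_out = 9.31 × 0.3638/(5.55 + 0.3638) = 9.31 × 0.06152 = 0.5728 V.

V_out ≈ 0.573 V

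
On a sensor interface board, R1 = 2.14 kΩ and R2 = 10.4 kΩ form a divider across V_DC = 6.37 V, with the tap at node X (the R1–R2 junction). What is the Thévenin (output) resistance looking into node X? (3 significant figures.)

R_th ≈ 1.77 kΩ

With V_DC suppressed (replaced by a short), R_th = R1 ‖ R2 = (2.140 × 10.4)/(2.140 + 10.4) = 1.775 kΩ.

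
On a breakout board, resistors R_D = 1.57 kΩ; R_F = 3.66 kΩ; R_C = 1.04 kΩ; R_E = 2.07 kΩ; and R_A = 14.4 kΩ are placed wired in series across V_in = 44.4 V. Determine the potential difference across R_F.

V ≈ 7.15 V

ΣR = 1.57 + 3.66 + 1.04 + 2.07 + 14.4 = 22.74 kΩ.
V = V_in · R/ΣR = 44.4 × 0.1609 = 7.146 V.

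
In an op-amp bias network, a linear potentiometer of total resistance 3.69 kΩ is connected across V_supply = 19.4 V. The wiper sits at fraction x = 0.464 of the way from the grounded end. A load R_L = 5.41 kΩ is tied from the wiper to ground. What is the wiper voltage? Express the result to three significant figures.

The pot divides into 1.978 kΩ above the wiper and 1.712 kΩ below.
(x·R_p) ‖ R_L = 1.301 kΩ.
Loaded-divider output: V_out = 19.4 × 0.3967 = 7.696 V.
(Unloaded: V_out = x·V_supply = 9.00 V.)

V_out ≈ 7.70 V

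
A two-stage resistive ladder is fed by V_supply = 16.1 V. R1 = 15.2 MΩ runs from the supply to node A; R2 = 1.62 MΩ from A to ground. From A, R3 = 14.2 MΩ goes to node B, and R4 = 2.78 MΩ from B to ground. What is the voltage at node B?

V_B ≈ 0.234 V

The second stage (R3 + R4 = 16.98 MΩ) loads node A in parallel with R2.
R2 ‖ (R3+R4) = 1.479 MΩ.
V_A = 16.1 × 1.479/(15.2 + 1.479) = 1.428 V.
Stage 2 is unloaded, so V_B = V_A · R4/(R3+R4) = 1.428 × 2.78/16.98 = 0.2337 V.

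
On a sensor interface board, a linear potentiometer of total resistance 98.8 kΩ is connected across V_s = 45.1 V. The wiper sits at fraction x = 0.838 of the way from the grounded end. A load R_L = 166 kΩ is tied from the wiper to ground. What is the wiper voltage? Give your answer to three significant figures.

The pot divides into 16.01 kΩ above the wiper and 82.79 kΩ below.
Lower segment in parallel with the load: 82.79 ‖ 166 = 55.24 kΩ.
Loaded-divider output: V_out = 45.1 × 0.7754 = 34.97 V.

V_out ≈ 35.0 V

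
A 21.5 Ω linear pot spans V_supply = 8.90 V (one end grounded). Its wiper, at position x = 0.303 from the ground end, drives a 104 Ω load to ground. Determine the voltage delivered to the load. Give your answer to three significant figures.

The pot divides into 14.99 Ω above the wiper and 6.514 Ω below.
R_L loads the lower segment: effective lower R = 6.130 Ω.
Loaded-divider output: V_out = 8.90 × 0.2903 = 2.584 V.

V_out ≈ 2.58 V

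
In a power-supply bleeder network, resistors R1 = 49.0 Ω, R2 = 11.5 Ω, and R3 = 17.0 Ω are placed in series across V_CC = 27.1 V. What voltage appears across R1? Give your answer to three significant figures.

V ≈ 17.1 V

Total series resistance ΣR = 49.0 + 11.5 + 17.0 = 77.50 Ω.
Voltage divider: V = V_CC · (49.00 / 77.50) = 27.1 × 0.6323 = 17.13 V.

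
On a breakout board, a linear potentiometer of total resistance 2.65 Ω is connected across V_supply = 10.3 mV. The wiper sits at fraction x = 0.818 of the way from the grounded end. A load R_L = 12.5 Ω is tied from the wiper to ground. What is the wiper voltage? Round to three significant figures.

V_out ≈ 8.17 mV

Split the track: R_lower = x·R_p = 2.168 Ω, R_upper = (1−x)·R_p = 0.4823 Ω.
R_L loads the lower segment: effective lower R = 1.847 Ω.
V_out = 10.3 × 1.847/(0.4823 + 1.847) = 8.168 mV.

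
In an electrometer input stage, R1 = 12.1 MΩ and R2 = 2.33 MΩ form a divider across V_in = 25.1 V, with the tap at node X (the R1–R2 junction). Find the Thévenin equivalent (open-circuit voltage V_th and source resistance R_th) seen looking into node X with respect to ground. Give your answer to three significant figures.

V_th ≈ 4.05 V, R_th ≈ 1.95 MΩ

V_th is the unloaded tap voltage: V_in · R2/(R1+R2) = 25.1 × 0.1615 = 4.053 V.
Looking into X with the source shorted: R_th = R1·R2/(R1+R2) = 12.10 × 2.33/14.43 = 1.954 MΩ.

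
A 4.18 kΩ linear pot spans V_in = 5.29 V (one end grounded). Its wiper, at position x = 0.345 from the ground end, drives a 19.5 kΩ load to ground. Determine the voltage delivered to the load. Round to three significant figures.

V_out ≈ 1.74 V

The pot divides into 2.738 kΩ above the wiper and 1.442 kΩ below.
(x·R_p) ‖ R_L = 1.343 kΩ.
Then V_out = V_in · 1.343/(2.738 + 1.343) = 1.741 V.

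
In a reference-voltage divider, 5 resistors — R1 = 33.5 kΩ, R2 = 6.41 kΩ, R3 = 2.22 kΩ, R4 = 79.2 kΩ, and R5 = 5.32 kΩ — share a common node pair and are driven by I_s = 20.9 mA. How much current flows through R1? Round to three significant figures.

Conductances: ΣG = 1/33.5 + 1/6.41 + 1/2.22 + 1/79.2 + 1/5.32 = 0.8369 (1/kΩ).
By the current-divider rule, I = I_s · G_k/ΣG = 20.9 × 0.03567 = 0.7455 mA.

I ≈ 0.745 mA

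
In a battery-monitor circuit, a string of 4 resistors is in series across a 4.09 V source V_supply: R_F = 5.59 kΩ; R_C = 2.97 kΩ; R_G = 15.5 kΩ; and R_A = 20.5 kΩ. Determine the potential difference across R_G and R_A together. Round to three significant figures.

V ≈ 3.30 V

ΣR = 5.59 + 2.97 + 15.5 + 20.5 = 44.56 kΩ.
R_{R_G..R_A} = 15.5 + 20.5 = 36.00 kΩ.
By the voltage-divider rule, V = 4.09 × 36.00/44.56 = 3.304 V.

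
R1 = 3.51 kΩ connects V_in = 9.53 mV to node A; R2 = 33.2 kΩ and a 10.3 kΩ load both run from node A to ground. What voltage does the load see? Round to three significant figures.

The load sits in parallel with R2, giving an effective lower resistance R2' = R2·R_L/(R2+R_L) = 7.861 kΩ.
Then V_out = V_in · R2'/(R1 + R2') = 9.53 × 7.861/11.37 = 6.588 mV.

V_out ≈ 6.59 mV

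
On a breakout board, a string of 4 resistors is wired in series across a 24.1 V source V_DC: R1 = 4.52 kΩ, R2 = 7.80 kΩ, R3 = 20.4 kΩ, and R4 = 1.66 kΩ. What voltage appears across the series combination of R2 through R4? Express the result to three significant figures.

V ≈ 20.9 V

Total series resistance ΣR = 4.52 + 7.80 + 20.4 + 1.66 = 34.38 kΩ.
R_{R2..R4} = 7.80 + 20.4 + 1.66 = 29.86 kΩ.
Voltage divider: V = V_DC · (29.86 / 34.38) = 24.1 × 0.8685 = 20.93 V.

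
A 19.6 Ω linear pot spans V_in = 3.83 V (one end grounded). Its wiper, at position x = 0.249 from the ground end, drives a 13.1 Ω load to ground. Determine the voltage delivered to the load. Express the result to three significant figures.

V_out ≈ 0.745 V

Lower segment x·R_p = 4.880 Ω; upper segment (1−x)·R_p = 14.72 Ω.
(x·R_p) ‖ R_L = 3.556 Ω.
V_out = 3.83 × 3.556/(14.72 + 3.556) = 0.7452 V.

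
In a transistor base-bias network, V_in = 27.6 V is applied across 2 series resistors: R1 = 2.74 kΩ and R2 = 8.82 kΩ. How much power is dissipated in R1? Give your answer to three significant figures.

Series current I = V_in/ΣR = 27.6/11.56 = 2.388 mA.
P = I²R = 5.700 × 2.74 = 15.62 mW.

P ≈ 15.6 mW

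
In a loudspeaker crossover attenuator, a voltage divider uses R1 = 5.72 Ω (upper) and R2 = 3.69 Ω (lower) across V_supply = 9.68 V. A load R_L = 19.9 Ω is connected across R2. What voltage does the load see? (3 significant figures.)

V_out ≈ 3.41 V

First combine the lower leg with the load: R2 ‖ R_L = 3.113 Ω.
Then V_out = V_supply · R2'/(R1 + R2') = 9.68 × 3.113/8.833 = 3.411 V.
(Unloaded it would be 3.80 V; the load pulls it down.)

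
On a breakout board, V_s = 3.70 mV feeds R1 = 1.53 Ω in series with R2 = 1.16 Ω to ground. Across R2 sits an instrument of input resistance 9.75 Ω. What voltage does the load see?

First combine the lower leg with the load: R2 ‖ R_L = 1.037 Ω.
Voltage divider with the loaded lower leg: V_out = 3.70 × 1.037/(1.53 + 1.037) = 3.70 × 0.4039 = 1.494 mV.
(Unloaded it would be 1.60 mV; the load pulls it down.)

V_out ≈ 1.49 mV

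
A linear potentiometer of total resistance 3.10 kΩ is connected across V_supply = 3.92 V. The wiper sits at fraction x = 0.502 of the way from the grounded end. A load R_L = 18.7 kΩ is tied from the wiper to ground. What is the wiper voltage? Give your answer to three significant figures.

V_out ≈ 1.89 V

Split the track: R_lower = x·R_p = 1.556 kΩ, R_upper = (1−x)·R_p = 1.544 kΩ.
(x·R_p) ‖ R_L = 1.437 kΩ.
V_out = 3.92 × 1.437/(1.544 + 1.437) = 1.890 V.
(Unloaded: V_out = x·V_supply = 1.97 V.)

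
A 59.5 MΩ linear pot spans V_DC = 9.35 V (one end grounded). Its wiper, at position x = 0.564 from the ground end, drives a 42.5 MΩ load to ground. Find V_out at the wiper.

The pot divides into 25.94 MΩ above the wiper and 33.56 MΩ below.
R_L loads the lower segment: effective lower R = 18.75 MΩ.
Loaded-divider output: V_out = 9.35 × 0.4196 = 3.923 V.

V_out ≈ 3.92 V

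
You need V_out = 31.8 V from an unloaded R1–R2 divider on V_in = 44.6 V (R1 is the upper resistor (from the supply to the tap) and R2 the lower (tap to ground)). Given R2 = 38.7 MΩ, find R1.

V_out/V_in = R2/(R1+R2) = 0.7130.
R1 = R2·(1/k − 1) = 38.7 × 0.4025 = 15.58 MΩ.

R1 ≈ 15.6 MΩ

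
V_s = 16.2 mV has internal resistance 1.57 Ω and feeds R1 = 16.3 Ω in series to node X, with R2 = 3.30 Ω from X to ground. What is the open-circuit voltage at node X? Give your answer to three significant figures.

V_th ≈ 2.53 mV

R1' = 1.57 + 16.3 = 17.87 Ω (source resistance + R1).
V_th is the unloaded tap voltage: V_s · R2/(R1'+R2) = 16.2 × 0.1559 = 2.525 mV.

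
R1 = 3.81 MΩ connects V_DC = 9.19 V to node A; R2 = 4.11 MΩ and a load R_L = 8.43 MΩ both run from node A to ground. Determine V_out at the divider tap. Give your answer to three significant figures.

The load sits in parallel with R2, giving an effective lower resistance R2' = R2·R_L/(R2+R_L) = 2.763 MΩ.
Then V_out = V_DC · R2'/(R1 + R2') = 9.19 × 2.763/6.573 = 3.863 V.

V_out ≈ 3.86 V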